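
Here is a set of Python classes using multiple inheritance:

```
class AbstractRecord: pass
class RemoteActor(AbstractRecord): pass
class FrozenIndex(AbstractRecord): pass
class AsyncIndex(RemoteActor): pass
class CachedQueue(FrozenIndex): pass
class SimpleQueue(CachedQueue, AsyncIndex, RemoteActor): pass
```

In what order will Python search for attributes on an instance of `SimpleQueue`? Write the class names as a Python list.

L[SimpleQueue] = SimpleQueue + merge(L[CachedQueue], L[AsyncIndex], L[RemoteActor], [CachedQueue AsyncIndex RemoteActor])
  take CachedQueue:  [CachedQueue FrozenIndex AbstractRecord object] + [AsyncIndex RemoteActor AbstractRecord object] + [RemoteActor AbstractRecord object] + [CachedQueue AsyncIndex RemoteActor]
  take FrozenIndex:  [FrozenIndex AbstractRecord object] + [AsyncIndex RemoteActor AbstractRecord object] + [RemoteActor AbstractRecord object] + [AsyncIndex RemoteActor]
  take AsyncIndex:  [AbstractRecord object] + [AsyncIndex RemoteActor AbstractRecord object] + [RemoteActor AbstractRecord object] + [AsyncIndex RemoteActor]
  take RemoteActor:  [AbstractRecord object] + [RemoteActor AbstractRecord object] + [RemoteActor AbstractRecord object] + [RemoteActor]
  take AbstractRecord:  [AbstractRecord object] + [AbstractRecord object] + [AbstractRecord object]
  take object:  [object] + [object] + [object]

[SimpleQueue, CachedQueue, FrozenIndex, AsyncIndex, RemoteActor, AbstractRecord, object]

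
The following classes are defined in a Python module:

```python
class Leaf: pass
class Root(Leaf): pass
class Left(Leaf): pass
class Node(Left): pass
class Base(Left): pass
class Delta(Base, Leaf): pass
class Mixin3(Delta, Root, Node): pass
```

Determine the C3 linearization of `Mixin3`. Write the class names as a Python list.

[Mixin3, Delta, Base, Root, Node, Left, Leaf, object]

L[Mixin3] = Mixin3 + merge(L[Delta], L[Root], L[Node], [Delta Root Node])
  take Delta:  [Delta Base Left Leaf object] + [Root Leaf object] + [Node Left Leaf object] + [Delta Root Node]
  take Base:  [Base Left Leaf object] + [Root Leaf object] + [Node Left Leaf object] + [Root Node]
  take Root:  [Left Leaf object] + [Root Leaf object] + [Node Left Leaf object] + [Root Node]
  take Node:  [Left Leaf object] + [Leaf object] + [Node Left Leaf object] + [Node]
  take Left:  [Left Leaf object] + [Leaf object] + [Left Leaf object]
  take Leaf:  [Leaf object] + [Leaf object] + [Leaf object]
  take object:  [object] + [object] + [object]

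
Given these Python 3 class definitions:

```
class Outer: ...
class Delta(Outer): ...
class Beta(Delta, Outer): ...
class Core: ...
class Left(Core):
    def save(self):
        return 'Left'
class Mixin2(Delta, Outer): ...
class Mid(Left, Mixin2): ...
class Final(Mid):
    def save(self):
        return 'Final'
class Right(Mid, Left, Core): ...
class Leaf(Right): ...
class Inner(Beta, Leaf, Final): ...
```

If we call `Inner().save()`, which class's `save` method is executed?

L[Inner] = Inner + merge(L[Beta], L[Leaf], L[Final], [Beta Leaf Final])
  take Beta:  [Beta Delta Outer object] + [Leaf Right Mid Left Core Mixin2 Delta Outer object] + [Final Mid Left Core Mixin2 Delta Outer object] + [Beta Leaf Final]
  take Leaf:  [Delta Outer object] + [Leaf Right Mid Left Core Mixin2 Delta Outer object] + [Final Mid Left Core Mixin2 Delta Outer object] + [Leaf Final]
  take Right:  [Delta Outer object] + [Right Mid Left Core Mixin2 Delta Outer object] + [Final Mid Left Core Mixin2 Delta Outer object] + [Final]
  take Final:  [Delta Outer object] + [Mid Left Core Mixin2 Delta Outer object] + [Final Mid Left Core Mixin2 Delta Outer object] + [Final]
  take Mid:  [Delta Outer object] + [Mid Left Core Mixin2 Delta Outer object] + [Mid Left Core Mixin2 Delta Outer object]
  take Left:  [Delta Outer object] + [Left Core Mixin2 Delta Outer object] + [Left Core Mixin2 Delta Outer object]
  take Core:  [Delta Outer object] + [Core Mixin2 Delta Outer object] + [Core Mixin2 Delta Outer object]
  take Mixin2:  [Delta Outer object] + [Mixin2 Delta Outer object] + [Mixin2 Delta Outer object]
  take Delta:  [Delta Outer object] + [Delta Outer object] + [Delta Outer object]
  take Outer:  [Outer object] + [Outer object] + [Outer object]
  take object:  [object] + [object] + [object]
MRO: Inner Beta Leaf Right Final Mid Left Core Mixin2 Delta Outer object
save is defined in: Final, Left. First along the MRO is Final.

Final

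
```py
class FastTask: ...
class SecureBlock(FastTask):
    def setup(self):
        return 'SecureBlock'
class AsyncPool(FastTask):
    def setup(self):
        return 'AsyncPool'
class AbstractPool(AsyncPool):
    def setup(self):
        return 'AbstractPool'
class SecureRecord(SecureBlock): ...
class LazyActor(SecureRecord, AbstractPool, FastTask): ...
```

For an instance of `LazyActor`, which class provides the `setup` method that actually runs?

SecureBlock

L[LazyActor] = LazyActor + merge(L[SecureRecord], L[AbstractPool], L[FastTask], [SecureRecord AbstractPool FastTask])
  take SecureRecord:  [SecureRecord SecureBlock FastTask object] + [AbstractPool AsyncPool FastTask object] + [FastTask object] + [SecureRecord AbstractPool FastTask]
  take SecureBlock:  [SecureBlock FastTask object] + [AbstractPool AsyncPool FastTask object] + [FastTask object] + [AbstractPool FastTask]
  take AbstractPool:  [FastTask object] + [AbstractPool AsyncPool FastTask object] + [FastTask object] + [AbstractPool FastTask]
  take AsyncPool:  [FastTask object] + [AsyncPool FastTask object] + [FastTask object] + [FastTask]
  take FastTask:  [FastTask object] + [FastTask object] + [FastTask object] + [FastTask]
  take object:  [object] + [object] + [object]
MRO: LazyActor SecureRecord SecureBlock AbstractPool AsyncPool FastTask object
setup is defined in: AbstractPool, AsyncPool, SecureBlock. First along the MRO is SecureBlock.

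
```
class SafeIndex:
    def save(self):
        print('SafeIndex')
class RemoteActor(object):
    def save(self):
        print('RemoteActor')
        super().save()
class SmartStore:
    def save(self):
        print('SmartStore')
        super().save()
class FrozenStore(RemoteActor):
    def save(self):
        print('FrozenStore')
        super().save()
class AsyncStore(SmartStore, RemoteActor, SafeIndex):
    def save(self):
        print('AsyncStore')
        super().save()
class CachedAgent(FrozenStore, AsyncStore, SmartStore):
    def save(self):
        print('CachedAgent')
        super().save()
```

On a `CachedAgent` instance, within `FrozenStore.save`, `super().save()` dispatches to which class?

AsyncStore

L[CachedAgent] = CachedAgent + merge(L[FrozenStore], L[AsyncStore], L[SmartStore], [FrozenStore AsyncStore SmartStore])
  take FrozenStore:  [FrozenStore RemoteActor object] + [AsyncStore SmartStore RemoteActor SafeIndex object] + [SmartStore object] + [FrozenStore AsyncStore SmartStore]
  take AsyncStore:  [RemoteActor object] + [AsyncStore SmartStore RemoteActor SafeIndex object] + [SmartStore object] + [AsyncStore SmartStore]
  take SmartStore:  [RemoteActor object] + [SmartStore RemoteActor SafeIndex object] + [SmartStore object] + [SmartStore]
  take RemoteActor:  [RemoteActor object] + [RemoteActor SafeIndex object] + [object]
  take SafeIndex:  [object] + [SafeIndex object] + [object]
  take object:  [object] + [object] + [object]
MRO: CachedAgent FrozenStore AsyncStore SmartStore RemoteActor SafeIndex object
super() in FrozenStore.save on a CachedAgent instance goes to the class after FrozenStore in CachedAgent's MRO: AsyncStore.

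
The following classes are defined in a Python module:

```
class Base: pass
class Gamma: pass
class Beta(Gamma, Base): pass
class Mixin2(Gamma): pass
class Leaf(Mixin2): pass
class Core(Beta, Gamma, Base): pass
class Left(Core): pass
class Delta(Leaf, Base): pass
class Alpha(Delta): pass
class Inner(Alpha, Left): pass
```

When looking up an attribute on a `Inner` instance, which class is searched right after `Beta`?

L[Inner] = Inner + merge(L[Alpha], L[Left], [Alpha Left])
  take Alpha:  [Alpha Delta Leaf Mixin2 Gamma Base object] + [Left Core Beta Gamma Base object] + [Alpha Left]
  take Delta:  [Delta Leaf Mixin2 Gamma Base object] + [Left Core Beta Gamma Base object] + [Left]
  take Leaf:  [Leaf Mixin2 Gamma Base object] + [Left Core Beta Gamma Base object] + [Left]
  take Mixin2:  [Mixin2 Gamma Base object] + [Left Core Beta Gamma Base object] + [Left]
  take Left:  [Gamma Base object] + [Left Core Beta Gamma Base object] + [Left]
  take Core:  [Gamma Base object] + [Core Beta Gamma Base object]
  take Beta:  [Gamma Base object] + [Beta Gamma Base object]
  take Gamma:  [Gamma Base object] + [Gamma Base object]
  take Base:  [Base object] + [Base object]
  take object:  [object] + [object]
MRO: Inner Alpha Delta Leaf Mixin2 Left Core Beta Gamma Base object
Beta is at position 7; next is Gamma.

Gamma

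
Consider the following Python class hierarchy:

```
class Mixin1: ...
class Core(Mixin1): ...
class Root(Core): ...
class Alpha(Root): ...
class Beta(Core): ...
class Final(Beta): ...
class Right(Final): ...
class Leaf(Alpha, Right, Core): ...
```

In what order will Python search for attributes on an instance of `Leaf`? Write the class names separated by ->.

L[Leaf] = Leaf + merge(L[Alpha], L[Right], L[Core], [Alpha Right Core])
  take Alpha:  [Alpha Root Core Mixin1 object] + [Right Final Beta Core Mixin1 object] + [Core Mixin1 object] + [Alpha Right Core]
  take Root:  [Root Core Mixin1 object] + [Right Final Beta Core Mixin1 object] + [Core Mixin1 object] + [Right Core]
  take Right:  [Core Mixin1 object] + [Right Final Beta Core Mixin1 object] + [Core Mixin1 object] + [Right Core]
  take Final:  [Core Mixin1 object] + [Final Beta Core Mixin1 object] + [Core Mixin1 object] + [Core]
  take Beta:  [Core Mixin1 object] + [Beta Core Mixin1 object] + [Core Mixin1 object] + [Core]
  take Core:  [Core Mixin1 object] + [Core Mixin1 object] + [Core Mixin1 object] + [Core]
  take Mixin1:  [Mixin1 object] + [Mixin1 object] + [Mixin1 object]
  take object:  [object] + [object] + [object]

Leaf -> Alpha -> Root -> Right -> Final -> Beta -> Core -> Mixin1 -> object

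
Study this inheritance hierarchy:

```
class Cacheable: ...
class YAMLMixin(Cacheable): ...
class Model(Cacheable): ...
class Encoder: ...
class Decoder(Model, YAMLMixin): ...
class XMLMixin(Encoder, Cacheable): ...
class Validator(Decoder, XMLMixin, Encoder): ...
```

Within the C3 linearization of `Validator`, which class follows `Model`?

YAMLMixin

L[Validator] = Validator + merge(L[Decoder], L[XMLMixin], L[Encoder], [Decoder XMLMixin Encoder])
  take Decoder:  [Decoder Model YAMLMixin Cacheable object] + [XMLMixin Encoder Cacheable object] + [Encoder object] + [Decoder XMLMixin Encoder]
  take Model:  [Model YAMLMixin Cacheable object] + [XMLMixin Encoder Cacheable object] + [Encoder object] + [XMLMixin Encoder]
  take YAMLMixin:  [YAMLMixin Cacheable object] + [XMLMixin Encoder Cacheable object] + [Encoder object] + [XMLMixin Encoder]
  take XMLMixin:  [Cacheable object] + [XMLMixin Encoder Cacheable object] + [Encoder object] + [XMLMixin Encoder]
  take Encoder:  [Cacheable object] + [Encoder Cacheable object] + [Encoder object] + [Encoder]
  take Cacheable:  [Cacheable object] + [Cacheable object] + [object]
  take object:  [object] + [object] + [object]
MRO: Validator Decoder Model YAMLMixin XMLMixin Encoder Cacheable object
Model is at position 2; next is YAMLMixin.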